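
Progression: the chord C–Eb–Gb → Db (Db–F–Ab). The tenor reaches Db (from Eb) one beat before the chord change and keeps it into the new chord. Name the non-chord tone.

The harmony at that moment is C diminished triad (C, Eb, Gb); Db is not a chord tone.
It is approached by step down from Eb and then sustained as the same pitch into the next harmony.
Arriving early and becoming a chord tone when the harmony changes — an anticipation.

Db is an anticipation.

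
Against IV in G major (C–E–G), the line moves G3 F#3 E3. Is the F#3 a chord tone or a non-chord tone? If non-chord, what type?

Non-chord tone — a passing tone.

The harmony at that moment is C major triad (C, E, G); F#3 is not a chord tone.
It is approached by step down from G3 and left by step down to E3.
Step in, step out in the same direction — a passing tone.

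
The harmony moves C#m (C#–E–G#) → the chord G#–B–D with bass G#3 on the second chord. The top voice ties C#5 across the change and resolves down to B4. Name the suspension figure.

At the second chord the bass is G#3. The suspended C#5 lies a fourth above the bass; after resolving down by step to B4, the interval above the bass becomes a third.
Suspension figures are named by those two intervals: 4–3.

4–3 suspension.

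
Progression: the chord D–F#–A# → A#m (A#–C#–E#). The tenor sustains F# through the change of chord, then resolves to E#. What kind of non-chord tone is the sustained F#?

F# is a suspension.

The harmony at that moment is A# minor triad (A#, C#, E#); F# is not a chord tone.
It is held over (the same pitch as the preceding F#) and left by step down to E#.
Held over from the previous chord and resolving down by step — a suspension.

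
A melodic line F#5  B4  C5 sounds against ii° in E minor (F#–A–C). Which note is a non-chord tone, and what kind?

B4 is an appoggiatura.

The harmony at that moment is F# diminished triad (F#, A, C); B4 is not a chord tone.
It is approached by leap down from F#5 and left by step up to C5.
Leap in, step out — an appoggiatura.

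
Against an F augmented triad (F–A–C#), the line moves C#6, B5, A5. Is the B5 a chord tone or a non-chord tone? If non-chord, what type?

Non-chord tone — a passing tone.

The harmony at that moment is F augmented triad (F, A, C#); B5 is not a chord tone.
It is approached by step down from C#6 and left by step down to A5.
Step in, step out in the same direction — a passing tone.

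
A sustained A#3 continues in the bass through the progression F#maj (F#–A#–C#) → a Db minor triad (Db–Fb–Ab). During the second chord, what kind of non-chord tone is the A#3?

Pedal tone (pedal point).

The harmony at that moment is Db minor triad (Db, Fb, Ab); A#3 is not a chord tone.
It is held over (the same pitch as the preceding A#3) and then sustained as the same pitch into the next harmony.
Sustained through a change of harmony — a pedal tone.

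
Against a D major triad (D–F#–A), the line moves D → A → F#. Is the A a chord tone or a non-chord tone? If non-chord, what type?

Chord tone (the fifth of D major triad).

D major triad contains D, F#, A; A is the fifth, so it is a chord tone.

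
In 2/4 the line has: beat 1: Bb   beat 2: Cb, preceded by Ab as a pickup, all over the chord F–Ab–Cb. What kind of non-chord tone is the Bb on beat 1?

Passing tone.

The harmony at that moment is F diminished triad (F, Ab, Cb); Bb is not a chord tone.
It is approached by step up from Ab and left by step up to Cb.
Step in, step out in the same direction — a passing tone.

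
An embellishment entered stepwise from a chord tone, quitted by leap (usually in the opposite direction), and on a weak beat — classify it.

Approach: by step. Departure: by leap. Metric position: weak.
Step in, leap out, from a weak position — an escape tone (échappée). (It is the mirror image of the appoggiatura, which leaps in and steps out on a strong beat.)

Escape tone.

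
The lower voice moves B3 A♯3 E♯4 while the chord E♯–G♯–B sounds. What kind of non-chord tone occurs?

A♯3 is an escape tone.

The harmony at that moment is E♯ diminished triad (E♯, G♯, B); A♯3 is not a chord tone.
It is approached by step down from B3 and left by leap up to E♯4.
Step in, leap out — an escape tone.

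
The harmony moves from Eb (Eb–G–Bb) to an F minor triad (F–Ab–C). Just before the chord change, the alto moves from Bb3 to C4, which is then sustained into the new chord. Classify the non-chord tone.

The harmony at that moment is Eb major triad (Eb, G, Bb); C4 is not a chord tone.
It is approached by step up from Bb3 and then sustained as the same pitch into the next harmony.
Arriving early and becoming a chord tone when the harmony changes — an anticipation.

C4 is an anticipation.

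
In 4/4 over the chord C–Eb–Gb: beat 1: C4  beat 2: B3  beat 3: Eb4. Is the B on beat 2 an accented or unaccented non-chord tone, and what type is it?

Unaccented escape tone.

The harmony at that moment is C diminished triad (C, Eb, Gb); B3 is not a chord tone.
It is approached by step down from C4 and left by leap up to Eb4.
Step in, leap out — an escape tone.
It falls on a weak beat, so it is unaccented.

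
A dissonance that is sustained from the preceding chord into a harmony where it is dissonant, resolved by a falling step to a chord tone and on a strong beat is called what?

Approach: by preparation — the pitch is first a chord tone, then held (tied or repeated) while the harmony changes under it. Departure: down by step. Metric position: strong.
A prepared dissonance that resolves downward by step — a suspension. (The same figure resolving upward would be a retardation.)

Suspension.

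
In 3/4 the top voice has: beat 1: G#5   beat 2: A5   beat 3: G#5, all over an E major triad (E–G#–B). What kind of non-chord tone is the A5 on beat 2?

The harmony at that moment is E major triad (E, G#, B); A5 is not a chord tone.
It is approached by step up from G#5 and left by step down to G#5.
Step away and step back to the same note — a neighbor tone (upper neighbor).

Upper neighbor tone.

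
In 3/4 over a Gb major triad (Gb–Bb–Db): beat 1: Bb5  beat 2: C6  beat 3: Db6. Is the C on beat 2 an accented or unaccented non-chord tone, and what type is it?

Unaccented passing tone.

The harmony at that moment is Gb major triad (Gb, Bb, Db); C6 is not a chord tone.
It is approached by step up from Bb5 and left by step up to Db6.
Step in, step out in the same direction — a passing tone.
It falls on a weak beat, so it is unaccented.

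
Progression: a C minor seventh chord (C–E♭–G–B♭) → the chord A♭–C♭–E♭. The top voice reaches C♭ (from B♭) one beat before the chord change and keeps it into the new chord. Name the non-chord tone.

C♭ is an anticipation.

The harmony at that moment is C minor seventh chord (C, E♭, G, B♭); C♭ is not a chord tone.
It is approached by step up from B♭ and then sustained as the same pitch into the next harmony.
Arriving early and becoming a chord tone when the harmony changes — an anticipation.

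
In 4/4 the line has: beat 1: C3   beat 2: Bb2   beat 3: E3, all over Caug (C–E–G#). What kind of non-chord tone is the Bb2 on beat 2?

Escape tone.

The harmony at that moment is C augmented triad (C, E, G#); Bb2 is not a chord tone.
It is approached by step down from C3 and left by leap up to E3.
Step in, leap out, on a weak beat — an escape tone.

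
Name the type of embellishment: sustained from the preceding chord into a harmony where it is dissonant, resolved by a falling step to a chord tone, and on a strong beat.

Suspension.

Approach: by preparation — the pitch is first a chord tone, then held (tied or repeated) while the harmony changes under it. Departure: down by step. Metric position: strong.
A prepared dissonance that resolves downward by step — a suspension. (The same figure resolving upward would be a retardation.)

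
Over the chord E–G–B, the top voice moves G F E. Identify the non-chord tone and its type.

The harmony at that moment is E minor triad (E, G, B); F is not a chord tone.
It is approached by step down from G and left by step down to E.
Step in, step out in the same direction — a passing tone.

F is a passing tone.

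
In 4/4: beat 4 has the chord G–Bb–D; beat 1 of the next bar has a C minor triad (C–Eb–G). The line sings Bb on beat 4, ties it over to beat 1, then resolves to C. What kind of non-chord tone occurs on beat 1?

The harmony at that moment is C minor triad (C, Eb, G); Bb is not a chord tone.
It is held over (the same pitch as the preceding Bb) and left by step up to C.
Held over from the previous chord and resolving up by step — a retardation.

Retardation.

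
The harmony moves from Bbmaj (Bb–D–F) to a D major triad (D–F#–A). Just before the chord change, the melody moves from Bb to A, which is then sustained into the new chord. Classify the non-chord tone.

The harmony at that moment is Bb major triad (Bb, D, F); A is not a chord tone.
It is approached by step down from Bb and then sustained as the same pitch into the next harmony.
Arriving early and becoming a chord tone when the harmony changes — an anticipation.

A is an anticipation.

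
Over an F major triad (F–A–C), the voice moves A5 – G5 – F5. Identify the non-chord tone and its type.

G5 is a passing tone.

The harmony at that moment is F major triad (F, A, C); G5 is not a chord tone.
It is approached by step down from A5 and left by step down to F5.
Step in, step out in the same direction — a passing tone.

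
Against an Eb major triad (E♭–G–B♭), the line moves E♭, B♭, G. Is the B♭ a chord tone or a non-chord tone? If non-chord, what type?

Chord tone (the fifth of Eb major triad).

Eb major triad contains E♭, G, B♭; B♭ is the fifth, so it is a chord tone.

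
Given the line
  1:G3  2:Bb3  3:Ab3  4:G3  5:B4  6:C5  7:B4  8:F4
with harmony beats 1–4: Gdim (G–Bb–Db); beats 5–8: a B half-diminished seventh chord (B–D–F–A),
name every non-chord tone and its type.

The harmony at that moment is G diminished triad (G, Bb, Db); Ab3 is not a chord tone.
It is approached by step down from Bb3 and left by step down to G3.
Step in, step out in the same direction — a passing tone.
The harmony at that moment is B half-diminished seventh chord (B, D, F, A); C5 is not a chord tone.
It is approached by step up from B4 and left by step down to B4.
Step away and step back to the same note — a neighbor tone (upper neighbor).

Ab3 (beat 3) — passing tone; C5 (beat 6) — neighbor tone.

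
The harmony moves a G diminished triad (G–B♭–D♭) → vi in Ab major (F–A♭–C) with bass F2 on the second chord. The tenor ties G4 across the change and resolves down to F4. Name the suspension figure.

9–8 suspension.

At the second chord the bass is F2. The suspended G4 lies a ninth above the bass; after resolving down by step to F4, the interval above the bass becomes an octave.
Suspension figures are named by those two intervals: 9–8.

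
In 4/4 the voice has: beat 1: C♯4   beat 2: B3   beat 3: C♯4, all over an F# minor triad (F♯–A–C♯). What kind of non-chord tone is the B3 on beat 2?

Lower neighbor tone.

The harmony at that moment is F♯ minor triad (F♯, A, C♯); B3 is not a chord tone.
It is approached by step down from C♯4 and left by step up to C♯4.
Step away and step back to the same note — a neighbor tone (lower neighbor).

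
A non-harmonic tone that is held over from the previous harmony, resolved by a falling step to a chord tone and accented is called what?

Suspension.

Approach: by preparation — the pitch is first a chord tone, then held (tied or repeated) while the harmony changes under it. Departure: down by step. Metric position: strong.
A prepared dissonance that resolves downward by step — a suspension. (The same figure resolving upward would be a retardation.)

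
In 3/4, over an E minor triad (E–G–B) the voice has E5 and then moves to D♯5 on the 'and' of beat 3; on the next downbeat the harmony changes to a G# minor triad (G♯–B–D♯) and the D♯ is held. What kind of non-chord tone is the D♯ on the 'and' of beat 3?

The harmony at that moment is E minor triad (E, G, B); D♯5 is not a chord tone.
It is approached by step down from E5 and then sustained as the same pitch into the next harmony.
Arriving early and becoming a chord tone when the harmony changes — an anticipation.

Anticipation.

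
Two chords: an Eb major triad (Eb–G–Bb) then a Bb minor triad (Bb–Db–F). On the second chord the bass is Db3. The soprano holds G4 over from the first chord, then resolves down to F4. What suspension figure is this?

At the second chord the bass is Db3. The suspended G4 lies a fourth above the bass; after resolving down by step to F4, the interval above the bass becomes a third.
Suspension figures are named by those two intervals: 4–3.

4–3 suspension.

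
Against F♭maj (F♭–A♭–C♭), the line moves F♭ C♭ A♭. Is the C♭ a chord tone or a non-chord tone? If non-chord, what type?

Chord tone (the fifth of Fb major triad).

Fb major triad contains F♭, A♭, C♭; C♭ is the fifth, so it is a chord tone.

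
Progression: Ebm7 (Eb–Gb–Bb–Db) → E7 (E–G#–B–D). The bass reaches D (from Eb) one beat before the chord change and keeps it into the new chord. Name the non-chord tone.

D is an anticipation.

The harmony at that moment is Eb minor seventh chord (Eb, Gb, Bb, Db); D is not a chord tone.
It is approached by step down from Eb and then sustained as the same pitch into the next harmony.
Arriving early and becoming a chord tone when the harmony changes — an anticipation.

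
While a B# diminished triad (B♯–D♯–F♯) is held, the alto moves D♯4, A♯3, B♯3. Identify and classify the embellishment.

A♯3 is an appoggiatura.

The harmony at that moment is B♯ diminished triad (B♯, D♯, F♯); A♯3 is not a chord tone.
It is approached by leap down from D♯4 and left by step up to B♯3.
Leap in, step out — an appoggiatura.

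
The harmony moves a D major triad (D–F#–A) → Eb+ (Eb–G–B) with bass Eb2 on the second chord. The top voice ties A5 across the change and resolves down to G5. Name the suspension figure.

At the second chord the bass is Eb2. The suspended A5 lies a fourth above the bass; after resolving down by step to G5, the interval above the bass becomes a third.
Suspension figures are named by those two intervals: 4–3.

4–3 suspension.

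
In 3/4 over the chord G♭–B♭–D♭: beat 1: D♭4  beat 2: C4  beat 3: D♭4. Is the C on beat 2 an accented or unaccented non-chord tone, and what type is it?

The harmony at that moment is G♭ major triad (G♭, B♭, D♭); C4 is not a chord tone.
It is approached by step down from D♭4 and left by step up to D♭4.
Step away and step back to the same note — a neighbor tone (lower neighbor).
It falls on a weak beat, so it is unaccented.

Unaccented neighbor tone.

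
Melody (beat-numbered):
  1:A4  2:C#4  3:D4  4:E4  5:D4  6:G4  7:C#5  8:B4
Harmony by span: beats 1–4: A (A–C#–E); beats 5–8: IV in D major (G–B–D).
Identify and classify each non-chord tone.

D4 (beat 3) — passing tone; C#5 (beat 7) — appoggiatura.

The harmony at that moment is A major triad (A, C#, E); D4 is not a chord tone.
It is approached by step up from C#4 and left by step up to E4.
Step in, step out in the same direction — a passing tone.
The harmony at that moment is G major triad (G, B, D); C#5 is not a chord tone.
It is approached by leap up from G4 and left by step down to B4.
Leap in, step out — an appoggiatura.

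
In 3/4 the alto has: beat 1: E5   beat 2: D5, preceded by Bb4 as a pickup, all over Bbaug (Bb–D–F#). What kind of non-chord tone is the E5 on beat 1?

The harmony at that moment is Bb augmented triad (Bb, D, F#); E5 is not a chord tone.
It is approached by leap up from Bb4 and left by step down to D5.
Leap in, step out, metrically accented — an appoggiatura.

Appoggiatura.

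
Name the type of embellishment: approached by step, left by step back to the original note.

Neighbor tone.

Approach: by step. Departure: by step in the opposite direction, back to the starting pitch.
Stepwise on both sides but reversing to return to the same chord tone — a neighbor tone. (Had it continued onward in the same direction it would be a passing tone instead.)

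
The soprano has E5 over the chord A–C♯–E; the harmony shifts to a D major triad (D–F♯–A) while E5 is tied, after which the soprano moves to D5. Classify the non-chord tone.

E5 is a suspension.

The harmony at that moment is D major triad (D, F♯, A); E5 is not a chord tone.
It is held over (the same pitch as the preceding E5) and left by step down to D5.
Held over from the previous chord and resolving down by step — a suspension.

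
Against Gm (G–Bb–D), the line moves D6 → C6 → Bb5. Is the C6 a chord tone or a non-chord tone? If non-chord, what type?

Non-chord tone — a passing tone.

The harmony at that moment is G minor triad (G, Bb, D); C6 is not a chord tone.
It is approached by step down from D6 and left by step down to Bb5.
Step in, step out in the same direction — a passing tone.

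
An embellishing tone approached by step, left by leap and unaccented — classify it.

Escape tone.

Approach: by step. Departure: by leap. Metric position: weak.
Step in, leap out, from a weak position — an escape tone (échappée). (It is the mirror image of the appoggiatura, which leaps in and steps out on a strong beat.)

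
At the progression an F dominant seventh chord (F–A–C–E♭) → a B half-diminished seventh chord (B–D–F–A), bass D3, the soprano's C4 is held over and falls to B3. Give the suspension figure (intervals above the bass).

7–6 suspension.

At the second chord the bass is D3. The suspended C4 lies a seventh above the bass; after resolving down by step to B3, the interval above the bass becomes a sixth.
Suspension figures are named by those two intervals: 7–6.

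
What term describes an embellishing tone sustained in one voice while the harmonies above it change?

Pedal tone.

Approach: none. Departure: none — a single pitch is sustained while the chords change around it, passing through harmonies that do not contain it.
No melodic motion at all; the dissonance is created entirely by the moving harmonies against the stationary note — a pedal tone (pedal point).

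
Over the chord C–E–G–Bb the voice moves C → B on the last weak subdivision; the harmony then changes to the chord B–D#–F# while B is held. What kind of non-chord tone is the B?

The harmony at that moment is C dominant seventh chord (C, E, G, Bb); B is not a chord tone.
It is approached by step down from C and then sustained as the same pitch into the next harmony.
Arriving early and becoming a chord tone when the harmony changes — an anticipation.

B is an anticipation.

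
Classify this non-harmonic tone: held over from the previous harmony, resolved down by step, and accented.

Approach: by preparation — the pitch is first a chord tone, then held (tied or repeated) while the harmony changes under it. Departure: down by step. Metric position: strong.
A prepared dissonance that resolves downward by step — a suspension. (The same figure resolving upward would be a retardation.)

Suspension.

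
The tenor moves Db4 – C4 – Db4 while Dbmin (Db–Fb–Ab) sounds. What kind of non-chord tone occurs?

The harmony at that moment is Db minor triad (Db, Fb, Ab); C4 is not a chord tone.
It is approached by step down from Db4 and left by step up to Db4.
Step away and step back to the same note — a neighbor tone (lower neighbor).

C4 is a neighbor tone.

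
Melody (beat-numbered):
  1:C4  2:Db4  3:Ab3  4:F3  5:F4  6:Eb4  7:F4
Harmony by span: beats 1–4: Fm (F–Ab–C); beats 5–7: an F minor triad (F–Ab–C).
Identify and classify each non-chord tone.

The harmony at that moment is F minor triad (F, Ab, C); Db4 is not a chord tone.
It is approached by step up from C4 and left by leap down to Ab3.
Step in, leap out — an escape tone.
The harmony at that moment is F minor triad (F, Ab, C); Eb4 is not a chord tone.
It is approached by step down from F4 and left by step up to F4.
Step away and step back to the same note — a neighbor tone (lower neighbor).

Db4 (beat 2) — escape tone; Eb4 (beat 6) — neighbor tone.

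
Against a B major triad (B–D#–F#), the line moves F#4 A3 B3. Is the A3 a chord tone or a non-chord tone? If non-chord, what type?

The harmony at that moment is B major triad (B, D#, F#); A3 is not a chord tone.
It is approached by leap down from F#4 and left by step up to B3.
Leap in, step out — an appoggiatura.

Non-chord tone — an appoggiatura.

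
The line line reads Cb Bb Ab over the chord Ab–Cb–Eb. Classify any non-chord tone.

The harmony at that moment is Ab minor triad (Ab, Cb, Eb); Bb is not a chord tone.
It is approached by step down from Cb and left by step down to Ab.
Step in, step out in the same direction — a passing tone.

Bb is a passing tone.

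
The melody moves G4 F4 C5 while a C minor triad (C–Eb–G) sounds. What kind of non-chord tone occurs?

F4 is an escape tone.

The harmony at that moment is C minor triad (C, Eb, G); F4 is not a chord tone.
It is approached by step down from G4 and left by leap up to C5.
Step in, leap out — an escape tone.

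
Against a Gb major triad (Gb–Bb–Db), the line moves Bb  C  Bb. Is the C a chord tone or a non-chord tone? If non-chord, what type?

Non-chord tone — a neighbor tone.

The harmony at that moment is Gb major triad (Gb, Bb, Db); C is not a chord tone.
It is approached by step up from Bb and left by step down to Bb.
Step away and step back to the same note — a neighbor tone (upper neighbor).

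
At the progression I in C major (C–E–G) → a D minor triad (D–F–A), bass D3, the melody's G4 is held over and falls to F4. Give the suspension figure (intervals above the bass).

4–3 suspension.

At the second chord the bass is D3. The suspended G4 lies a fourth above the bass; after resolving down by step to F4, the interval above the bass becomes a third.
Suspension figures are named by those two intervals: 4–3.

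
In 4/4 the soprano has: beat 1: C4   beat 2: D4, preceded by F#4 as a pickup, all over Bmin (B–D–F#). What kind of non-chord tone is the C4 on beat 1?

Appoggiatura.

The harmony at that moment is B minor triad (B, D, F#); C4 is not a chord tone.
It is approached by leap down from F#4 and left by step up to D4.
Leap in, step out, metrically accented — an appoggiatura.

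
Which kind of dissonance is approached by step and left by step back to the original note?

Neighbor tone.

Approach: by step. Departure: by step in the opposite direction, back to the starting pitch.
Stepwise on both sides but reversing to return to the same chord tone — a neighbor tone. (Had it continued onward in the same direction it would be a passing tone instead.)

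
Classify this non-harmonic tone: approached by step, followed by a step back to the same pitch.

Neighbor tone.

Approach: by step. Departure: by step in the opposite direction, back to the starting pitch.
Stepwise on both sides but reversing to return to the same chord tone — a neighbor tone. (Had it continued onward in the same direction it would be a passing tone instead.)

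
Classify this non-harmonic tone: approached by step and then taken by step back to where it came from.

Neighbor tone.

Approach: by step. Departure: by step in the opposite direction, back to the starting pitch.
Stepwise on both sides but reversing to return to the same chord tone — a neighbor tone. (Had it continued onward in the same direction it would be a passing tone instead.)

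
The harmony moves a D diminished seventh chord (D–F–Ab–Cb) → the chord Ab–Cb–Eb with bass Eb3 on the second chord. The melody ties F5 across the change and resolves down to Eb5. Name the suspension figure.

9–8 suspension.

At the second chord the bass is Eb3. The suspended F5 lies a ninth above the bass; after resolving down by step to Eb5, the interval above the bass becomes an octave.
Suspension figures are named by those two intervals: 9–8.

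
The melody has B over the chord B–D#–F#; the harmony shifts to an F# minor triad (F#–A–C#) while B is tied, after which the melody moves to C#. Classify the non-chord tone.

The harmony at that moment is F# minor triad (F#, A, C#); B is not a chord tone.
It is held over (the same pitch as the preceding B) and left by step up to C#.
Held over from the previous chord and resolving up by step — a retardation.

B is a retardation.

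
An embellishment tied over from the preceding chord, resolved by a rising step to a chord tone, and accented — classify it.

Approach: by preparation — the pitch is first a chord tone, then held (tied or repeated) while the harmony changes under it. Departure: up by step. Metric position: strong.
A prepared dissonance that resolves upward by step — a retardation. (The same figure resolving downward would be a suspension.)

Retardation.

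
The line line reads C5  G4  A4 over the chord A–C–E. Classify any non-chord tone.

The harmony at that moment is A minor triad (A, C, E); G4 is not a chord tone.
It is approached by leap down from C5 and left by step up to A4.
Leap in, step out — an appoggiatura.

G4 is an appoggiatura.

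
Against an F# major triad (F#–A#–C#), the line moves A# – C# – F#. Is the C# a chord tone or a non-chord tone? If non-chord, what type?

F# major triad contains F#, A#, C#; C# is the fifth, so it is a chord tone.

Chord tone (the fifth of F# major triad).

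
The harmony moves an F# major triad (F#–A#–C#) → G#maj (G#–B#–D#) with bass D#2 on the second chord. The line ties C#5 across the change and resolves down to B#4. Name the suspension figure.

At the second chord the bass is D#2. The suspended C#5 lies a seventh above the bass; after resolving down by step to B#4, the interval above the bass becomes a sixth.
Suspension figures are named by those two intervals: 7–6.

7–6 suspension.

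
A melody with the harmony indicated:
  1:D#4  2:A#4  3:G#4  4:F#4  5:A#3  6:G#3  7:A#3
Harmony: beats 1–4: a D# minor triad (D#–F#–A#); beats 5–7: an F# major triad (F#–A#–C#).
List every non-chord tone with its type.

G#4 (beat 3) — passing tone; G#3 (beat 6) — neighbor tone.

The harmony at that moment is D# minor triad (D#, F#, A#); G#4 is not a chord tone.
It is approached by step down from A#4 and left by step down to F#4.
Step in, step out in the same direction — a passing tone.
The harmony at that moment is F# major triad (F#, A#, C#); G#3 is not a chord tone.
It is approached by step down from A#3 and left by step up to A#3.
Step away and step back to the same note — a neighbor tone (lower neighbor).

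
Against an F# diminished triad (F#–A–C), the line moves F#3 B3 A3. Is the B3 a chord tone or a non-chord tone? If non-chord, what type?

Non-chord tone — an appoggiatura.

The harmony at that moment is F# diminished triad (F#, A, C); B3 is not a chord tone.
It is approached by leap up from F#3 and left by step down to A3.
Leap in, step out — an appoggiatura.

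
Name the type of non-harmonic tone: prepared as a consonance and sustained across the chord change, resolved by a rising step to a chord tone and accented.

Approach: by preparation — the pitch is first a chord tone, then held (tied or repeated) while the harmony changes under it. Departure: up by step. Metric position: strong.
A prepared dissonance that resolves upward by step — a retardation. (The same figure resolving downward would be a suspension.)

Retardation.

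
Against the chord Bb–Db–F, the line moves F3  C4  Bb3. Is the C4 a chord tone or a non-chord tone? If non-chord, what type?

Non-chord tone — an appoggiatura.

The harmony at that moment is Bb minor triad (Bb, Db, F); C4 is not a chord tone.
It is approached by leap up from F3 and left by step down to Bb3.
Leap in, step out — an appoggiatura.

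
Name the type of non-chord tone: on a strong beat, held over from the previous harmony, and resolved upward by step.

Approach: by preparation — the pitch is first a chord tone, then held (tied or repeated) while the harmony changes under it. Departure: up by step. Metric position: strong.
A prepared dissonance that resolves upward by step — a retardation. (The same figure resolving downward would be a suspension.)

Retardation.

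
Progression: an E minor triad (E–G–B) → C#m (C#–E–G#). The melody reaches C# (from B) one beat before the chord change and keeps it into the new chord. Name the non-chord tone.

The harmony at that moment is E minor triad (E, G, B); C# is not a chord tone.
It is approached by step up from B and then sustained as the same pitch into the next harmony.
Arriving early and becoming a chord tone when the harmony changes — an anticipation.

C# is an anticipation.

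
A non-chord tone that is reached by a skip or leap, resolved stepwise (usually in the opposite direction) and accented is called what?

Appoggiatura.

Approach: by leap. Departure: by step. Metric position: strong.
Leap in, step out, in a metrically strong position — an appoggiatura. (It is the mirror image of the escape tone, which steps in and leaps out from a weak position.)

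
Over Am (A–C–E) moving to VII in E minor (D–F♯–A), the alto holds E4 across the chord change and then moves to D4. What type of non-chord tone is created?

E4 is a suspension.

The harmony at that moment is D major triad (D, F♯, A); E4 is not a chord tone.
It is held over (the same pitch as the preceding E4) and left by step down to D4.
Held over from the previous chord and resolving down by step — a suspension.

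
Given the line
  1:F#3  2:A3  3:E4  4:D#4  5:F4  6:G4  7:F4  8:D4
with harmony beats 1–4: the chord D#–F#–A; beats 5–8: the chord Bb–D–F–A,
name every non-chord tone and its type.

The harmony at that moment is D# diminished triad (D#, F#, A); E4 is not a chord tone.
It is approached by leap up from A3 and left by step down to D#4.
Leap in, step out — an appoggiatura.
The harmony at that moment is Bb major seventh chord (Bb, D, F, A); G4 is not a chord tone.
It is approached by step up from F4 and left by step down to F4.
Step away and step back to the same note — a neighbor tone (upper neighbor).

E4 (beat 3) — appoggiatura; G4 (beat 6) — neighbor tone.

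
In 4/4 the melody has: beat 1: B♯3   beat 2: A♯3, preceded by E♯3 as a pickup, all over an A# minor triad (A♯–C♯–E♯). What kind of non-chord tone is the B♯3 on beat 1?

Appoggiatura.

The harmony at that moment is A♯ minor triad (A♯, C♯, E♯); B♯3 is not a chord tone.
It is approached by leap up from E♯3 and left by step down to A♯3.
Leap in, step out, metrically accented — an appoggiatura.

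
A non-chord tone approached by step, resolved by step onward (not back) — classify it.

Approach: by step. Departure: by step, continuing in the same direction.
Stepwise on both sides with no change of direction means the note fills in the space between two different chord tones — a passing tone. (Had it turned back to its starting note it would be a neighbor tone instead.)

Passing tone.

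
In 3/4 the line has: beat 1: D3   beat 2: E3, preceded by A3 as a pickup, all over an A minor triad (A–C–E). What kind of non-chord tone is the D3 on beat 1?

The harmony at that moment is A minor triad (A, C, E); D3 is not a chord tone.
It is approached by leap down from A3 and left by step up to E3.
Leap in, step out, metrically accented — an appoggiatura.

Appoggiatura.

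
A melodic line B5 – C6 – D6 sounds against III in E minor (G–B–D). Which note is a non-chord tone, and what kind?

The harmony at that moment is G major triad (G, B, D); C6 is not a chord tone.
It is approached by step up from B5 and left by step up to D6.
Step in, step out in the same direction — a passing tone.

C6 is a passing tone.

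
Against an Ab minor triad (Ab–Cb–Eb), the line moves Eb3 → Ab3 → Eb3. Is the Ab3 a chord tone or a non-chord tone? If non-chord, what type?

Ab minor triad contains Ab, Cb, Eb; Ab is the root, so it is a chord tone.

Chord tone (the root of Ab minor triad).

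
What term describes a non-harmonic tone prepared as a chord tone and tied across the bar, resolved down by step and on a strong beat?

Suspension.

Approach: by preparation — the pitch is first a chord tone, then held (tied or repeated) while the harmony changes under it. Departure: down by step. Metric position: strong.
A prepared dissonance that resolves downward by step — a suspension. (The same figure resolving upward would be a retardation.)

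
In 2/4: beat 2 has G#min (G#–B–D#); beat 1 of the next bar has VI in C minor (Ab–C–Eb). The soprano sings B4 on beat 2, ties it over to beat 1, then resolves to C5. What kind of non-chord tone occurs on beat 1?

Retardation.

The harmony at that moment is Ab major triad (Ab, C, Eb); B4 is not a chord tone.
It is held over (the same pitch as the preceding B4) and left by step up to C5.
Held over from the previous chord and resolving up by step — a retardation.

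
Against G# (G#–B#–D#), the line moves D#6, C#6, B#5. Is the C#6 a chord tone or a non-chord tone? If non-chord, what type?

Non-chord tone — a passing tone.

The harmony at that moment is G# major triad (G#, B#, D#); C#6 is not a chord tone.
It is approached by step down from D#6 and left by step down to B#5.
Step in, step out in the same direction — a passing tone.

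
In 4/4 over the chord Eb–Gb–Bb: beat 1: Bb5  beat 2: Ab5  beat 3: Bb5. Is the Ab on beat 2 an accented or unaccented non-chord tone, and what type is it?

Unaccented neighbor tone.

The harmony at that moment is Eb minor triad (Eb, Gb, Bb); Ab5 is not a chord tone.
It is approached by step down from Bb5 and left by step up to Bb5.
Step away and step back to the same note — a neighbor tone (lower neighbor).
It falls on a weak beat, so it is unaccented.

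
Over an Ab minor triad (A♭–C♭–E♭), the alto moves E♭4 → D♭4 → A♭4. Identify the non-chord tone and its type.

The harmony at that moment is A♭ minor triad (A♭, C♭, E♭); D♭4 is not a chord tone.
It is approached by step down from E♭4 and left by leap up to A♭4.
Step in, leap out — an escape tone.

D♭4 is an escape tone.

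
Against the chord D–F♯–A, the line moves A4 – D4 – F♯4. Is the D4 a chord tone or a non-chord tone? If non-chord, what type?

D major triad contains D, F♯, A; D is the root, so it is a chord tone.

Chord tone (the root of D major triad).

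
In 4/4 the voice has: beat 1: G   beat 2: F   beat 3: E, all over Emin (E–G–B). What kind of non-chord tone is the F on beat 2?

Passing tone.

The harmony at that moment is E minor triad (E, G, B); F is not a chord tone.
It is approached by step down from G and left by step down to E.
Step in, step out in the same direction — a passing tone.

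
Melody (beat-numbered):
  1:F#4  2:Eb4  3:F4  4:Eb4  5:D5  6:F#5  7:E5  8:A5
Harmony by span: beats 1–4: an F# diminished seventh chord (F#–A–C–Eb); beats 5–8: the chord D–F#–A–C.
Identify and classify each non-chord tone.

F4 (beat 3) — neighbor tone; E5 (beat 7) — escape tone.

The harmony at that moment is F# diminished seventh chord (F#, A, C, Eb); F4 is not a chord tone.
It is approached by step up from Eb4 and left by step down to Eb4.
Step away and step back to the same note — a neighbor tone (upper neighbor).
The harmony at that moment is D dominant seventh chord (D, F#, A, C); E5 is not a chord tone.
It is approached by step down from F#5 and left by leap up to A5.
Step in, leap out — an escape tone.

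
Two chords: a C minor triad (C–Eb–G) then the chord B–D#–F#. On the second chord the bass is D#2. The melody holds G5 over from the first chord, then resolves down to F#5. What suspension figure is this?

At the second chord the bass is D#2. The suspended G5 lies a fourth above the bass; after resolving down by step to F#5, the interval above the bass becomes a third.
Suspension figures are named by those two intervals: 4–3.

4–3 suspension.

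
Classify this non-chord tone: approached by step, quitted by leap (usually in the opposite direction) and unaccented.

Escape tone.

Approach: by step. Departure: by leap. Metric position: weak.
Step in, leap out, from a weak position — an escape tone (échappée). (It is the mirror image of the appoggiatura, which leaps in and steps out on a strong beat.)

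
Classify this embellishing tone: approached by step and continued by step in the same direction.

Passing tone.

Approach: by step. Departure: by step, continuing in the same direction.
Stepwise on both sides with no change of direction means the note fills in the space between two different chord tones — a passing tone. (Had it turned back to its starting note it would be a neighbor tone instead.)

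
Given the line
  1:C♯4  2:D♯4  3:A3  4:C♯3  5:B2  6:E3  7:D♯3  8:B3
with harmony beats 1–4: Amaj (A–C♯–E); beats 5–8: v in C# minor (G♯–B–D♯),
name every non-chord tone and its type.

D♯4 (beat 2) — escape tone; E3 (beat 6) — appoggiatura.

The harmony at that moment is A major triad (A, C♯, E); D♯4 is not a chord tone.
It is approached by step up from C♯4 and left by leap down to A3.
Step in, leap out — an escape tone.
The harmony at that moment is G♯ minor triad (G♯, B, D♯); E3 is not a chord tone.
It is approached by leap up from B2 and left by step down to D♯3.
Leap in, step out — an appoggiatura.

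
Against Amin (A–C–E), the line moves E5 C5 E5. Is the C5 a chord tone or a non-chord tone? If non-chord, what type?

A minor triad contains A, C, E; C is the third, so it is a chord tone.

Chord tone (the third of A minor triad).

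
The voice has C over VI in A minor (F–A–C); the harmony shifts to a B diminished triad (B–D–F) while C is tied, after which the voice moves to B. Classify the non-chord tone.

C is a suspension.

The harmony at that moment is B diminished triad (B, D, F); C is not a chord tone.
It is held over (the same pitch as the preceding C) and left by step down to B.
Held over from the previous chord and resolving down by step — a suspension.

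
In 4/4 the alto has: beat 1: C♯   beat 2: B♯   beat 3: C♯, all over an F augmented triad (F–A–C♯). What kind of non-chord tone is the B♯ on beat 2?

The harmony at that moment is F augmented triad (F, A, C♯); B♯ is not a chord tone.
It is approached by step down from C♯ and left by step up to C♯.
Step away and step back to the same note — a neighbor tone (lower neighbor).

Lower neighbor tone.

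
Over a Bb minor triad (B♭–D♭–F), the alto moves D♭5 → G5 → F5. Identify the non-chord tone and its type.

G5 is an appoggiatura.

The harmony at that moment is B♭ minor triad (B♭, D♭, F); G5 is not a chord tone.
It is approached by leap up from D♭5 and left by step down to F5.
Leap in, step out — an appoggiatura.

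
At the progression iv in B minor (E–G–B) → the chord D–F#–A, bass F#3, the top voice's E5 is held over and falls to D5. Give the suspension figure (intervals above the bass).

7–6 suspension.

At the second chord the bass is F#3. The suspended E5 lies a seventh above the bass; after resolving down by step to D5, the interval above the bass becomes a sixth.
Suspension figures are named by those two intervals: 7–6.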